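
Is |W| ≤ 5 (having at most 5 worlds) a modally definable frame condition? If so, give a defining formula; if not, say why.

Not modally definable

If a class were modally definable it would be closed under disjoint unions (Goldblatt–Thomason).
Any modal formula valid on each of 6 disjoint one-world frames is valid on their disjoint union (validity is preserved under disjoint unions). Each one-world frame has |W|=1≤5, but the union has |W|=6.
Hence having at most 5 worlds is not modally definable.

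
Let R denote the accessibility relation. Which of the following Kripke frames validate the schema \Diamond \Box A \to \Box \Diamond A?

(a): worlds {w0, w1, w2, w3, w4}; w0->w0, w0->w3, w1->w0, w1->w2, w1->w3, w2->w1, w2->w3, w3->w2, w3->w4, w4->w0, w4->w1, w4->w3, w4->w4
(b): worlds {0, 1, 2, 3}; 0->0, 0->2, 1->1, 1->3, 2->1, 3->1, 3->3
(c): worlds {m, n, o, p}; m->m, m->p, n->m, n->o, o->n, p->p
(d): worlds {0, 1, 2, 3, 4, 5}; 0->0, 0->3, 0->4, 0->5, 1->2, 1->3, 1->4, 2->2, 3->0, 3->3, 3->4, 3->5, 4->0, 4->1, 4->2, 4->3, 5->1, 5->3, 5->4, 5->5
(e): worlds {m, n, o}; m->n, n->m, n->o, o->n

The schema corresponds to convergence: \forall x \forall y \forall z (Rxy \wedge Rxz \to \exists w (Ryw \wedge Rzw)).
(a): fails — Rw0w0 and Rw0w3 but w0 and w3 have no common successor.
(b): fails — R00 and R02 but 0 and 2 have no common successor.
(c): fails — Rno and Rnm but o and m have no common successor.
(d): fails — R12 and R13 but 2 and 3 have no common successor.
(e): ✓.
Valid on: (e).

(e)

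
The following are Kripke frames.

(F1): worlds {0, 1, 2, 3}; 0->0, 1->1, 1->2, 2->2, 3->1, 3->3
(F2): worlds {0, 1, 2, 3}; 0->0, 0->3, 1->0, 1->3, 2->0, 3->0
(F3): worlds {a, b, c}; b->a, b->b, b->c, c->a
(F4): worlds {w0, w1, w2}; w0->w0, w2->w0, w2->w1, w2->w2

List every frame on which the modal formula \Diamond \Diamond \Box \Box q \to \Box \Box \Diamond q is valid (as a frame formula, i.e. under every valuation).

This is the axiom for a generalized confluence (Geach) condition; its first-order frame correspondent is \forall x \forall y \forall z ((x R^2 y \wedge x R^2 z) \to \exists w (y R^2 w \wedge zRw)).
(F1): fails — 3R²2, 3R²3 but no w with 2R²w and 3Rw.
(F2): holds.
(F3): fails — bR²a, bR²a but no w with aR²w and aRw.
(F4): fails — w2R²w0, w2R²w1 but no w with w0R²w and w1Rw.

(F2)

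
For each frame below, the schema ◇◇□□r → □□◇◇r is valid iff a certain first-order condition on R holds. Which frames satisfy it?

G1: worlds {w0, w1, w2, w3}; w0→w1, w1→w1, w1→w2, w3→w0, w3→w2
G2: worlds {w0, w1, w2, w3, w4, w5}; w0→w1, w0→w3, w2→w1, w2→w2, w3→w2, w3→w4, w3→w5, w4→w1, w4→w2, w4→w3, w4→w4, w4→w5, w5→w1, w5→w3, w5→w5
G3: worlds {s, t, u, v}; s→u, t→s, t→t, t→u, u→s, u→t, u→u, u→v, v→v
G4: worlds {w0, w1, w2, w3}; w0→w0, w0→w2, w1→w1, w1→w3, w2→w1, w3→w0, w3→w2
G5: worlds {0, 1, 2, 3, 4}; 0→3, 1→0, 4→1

Frame correspondent (Sahlqvist): ∀x ∀y ∀z ((xR²y ∧ xR²z) → ∃w (yR²w ∧ zR²w)) — i.e. a generalized confluence (Geach) condition.
G1: fails — w0R²w1, w0R²w2 but no w with w1R²w and w2R²w.
G2: fails — w2R²w1, w2R²w1 but no w with w1R²w and w1R²w.
G3: satisfies the condition.
G4: satisfies the condition.
G5: fails — 1R²3, 1R²3 but no w with 3R²w and 3R²w.
Valid on: G3, G4.

G3, G4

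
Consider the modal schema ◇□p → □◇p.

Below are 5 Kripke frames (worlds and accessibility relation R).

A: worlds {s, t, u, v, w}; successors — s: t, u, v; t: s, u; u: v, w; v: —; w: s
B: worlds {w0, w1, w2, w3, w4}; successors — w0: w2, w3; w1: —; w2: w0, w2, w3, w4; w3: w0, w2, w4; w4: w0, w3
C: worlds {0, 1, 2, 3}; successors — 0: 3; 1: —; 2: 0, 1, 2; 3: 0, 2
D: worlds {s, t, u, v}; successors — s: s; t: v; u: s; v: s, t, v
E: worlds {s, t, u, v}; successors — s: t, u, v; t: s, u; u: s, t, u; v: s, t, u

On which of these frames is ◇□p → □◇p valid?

B, E

This is the axiom for convergence; its first-order frame correspondent is ∀x ∀y ∀z (Rxy ∧ Rxz → ∃w (Ryw ∧ Rzw)).
A: fails — Rsv and Rsv but v and v have no common successor.
B: condition met.
C: fails — R20 and R22 but 0 and 2 have no common successor.
D: fails — Rvt and Rvs but t and s have no common successor.
E: condition met.
Valid on: B, E.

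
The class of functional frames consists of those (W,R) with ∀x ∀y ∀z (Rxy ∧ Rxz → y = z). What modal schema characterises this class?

This is partial functionality; the standard corresponding axiom is CD: ◇q → □q.
Suppose ◇q→□q is valid. Take Rxy, Rxz and set V(q)={y}. Then ◇q at x, so □q at x, so q at z, i.e. z=y.

◇q → □q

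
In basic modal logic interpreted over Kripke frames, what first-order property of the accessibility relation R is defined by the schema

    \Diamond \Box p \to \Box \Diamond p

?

This is the .2 axiom.
It corresponds to convergence: \forall x \forall y \forall z (Rxy \wedge Rxz \to \exists w (Ryw \wedge Rzw)).

convergence: \forall x \forall y \forall z (Rxy \wedge Rxz \to \exists w (Ryw \wedge Rzw))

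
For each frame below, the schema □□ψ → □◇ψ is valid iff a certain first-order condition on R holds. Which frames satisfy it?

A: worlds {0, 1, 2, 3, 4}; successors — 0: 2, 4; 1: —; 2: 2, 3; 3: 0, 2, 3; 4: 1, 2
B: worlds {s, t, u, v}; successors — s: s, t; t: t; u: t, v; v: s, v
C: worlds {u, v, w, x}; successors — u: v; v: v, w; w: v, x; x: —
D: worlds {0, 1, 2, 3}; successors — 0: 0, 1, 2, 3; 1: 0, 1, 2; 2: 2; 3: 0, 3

Frame correspondent (Sahlqvist): ∀x ∀z (xRz → ∃w (xR²w ∧ zRw)) — i.e. a generalized confluence (Geach) condition.
A: fails — 4R1 but no w with 4R²w and 1Rw.
B: ✓.
C: fails — wRx but no t with wR²t and xRt.
D: ✓.
Valid on: B, D.

B, D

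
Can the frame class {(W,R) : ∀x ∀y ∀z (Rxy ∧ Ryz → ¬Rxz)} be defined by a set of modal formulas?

Any modally definable frame class is closed under surjective bounded morphisms.
The 3-cycle (worlds 0,1,2 with 0→1→2→0) is intransitive. Mapping every world to a single reflexive point • is a surjective bounded morphism; the reflexive point is not intransitive (R••∧R•• but R••).
Hence intransitivity is not modally definable.

Not definable by any modal formula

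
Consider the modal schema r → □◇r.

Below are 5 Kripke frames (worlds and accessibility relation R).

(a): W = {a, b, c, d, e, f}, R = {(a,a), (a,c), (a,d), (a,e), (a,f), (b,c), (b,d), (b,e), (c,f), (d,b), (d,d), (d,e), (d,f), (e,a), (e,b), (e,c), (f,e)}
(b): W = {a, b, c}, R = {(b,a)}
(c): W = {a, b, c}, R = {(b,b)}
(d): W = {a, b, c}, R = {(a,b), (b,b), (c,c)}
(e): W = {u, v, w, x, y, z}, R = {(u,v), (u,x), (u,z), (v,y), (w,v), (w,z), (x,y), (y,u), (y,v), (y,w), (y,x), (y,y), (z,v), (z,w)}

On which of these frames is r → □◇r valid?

(c)

This is the axiom for symmetry; its first-order frame correspondent is ∀x ∀y (Rxy → Ryx).
(a): fails — Rbc but not Rcb.
(b): fails — Rba but not Rab.
(c): condition met.
(d): fails — Rab but not Rba.
(e): fails — Ruv but not Rvu.
Valid on: (c).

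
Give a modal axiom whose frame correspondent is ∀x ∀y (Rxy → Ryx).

s → □◇s

A defining formula is s → □◇s (the B axiom).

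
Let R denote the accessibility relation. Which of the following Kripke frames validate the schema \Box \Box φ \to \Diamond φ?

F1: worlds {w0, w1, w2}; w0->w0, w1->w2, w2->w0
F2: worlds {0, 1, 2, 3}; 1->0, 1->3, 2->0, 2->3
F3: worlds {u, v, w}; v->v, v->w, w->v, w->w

Frame correspondent (Sahlqvist): \forall x \exists w (x R^2 w \wedge xRw) — i.e. a generalized confluence (Geach) condition.
F1: fails — at w1 but no w with w1R²w and w1Rw.
F2: fails — at 0 but no w with 0R²w and 0Rw.
F3: fails — at u but no t with uR²t and uRt.

none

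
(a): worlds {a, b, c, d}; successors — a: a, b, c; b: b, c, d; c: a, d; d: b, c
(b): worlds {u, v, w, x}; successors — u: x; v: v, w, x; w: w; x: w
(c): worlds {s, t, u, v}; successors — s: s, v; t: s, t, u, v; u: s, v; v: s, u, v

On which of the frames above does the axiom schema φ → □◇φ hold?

none

The schema corresponds to symmetry: ∀x ∀y (Rxy → Ryx).
(a): fails — Rbc but not Rcb.
(b): fails — Rxw but not Rwx.
(c): fails — Rtv but not Rvt.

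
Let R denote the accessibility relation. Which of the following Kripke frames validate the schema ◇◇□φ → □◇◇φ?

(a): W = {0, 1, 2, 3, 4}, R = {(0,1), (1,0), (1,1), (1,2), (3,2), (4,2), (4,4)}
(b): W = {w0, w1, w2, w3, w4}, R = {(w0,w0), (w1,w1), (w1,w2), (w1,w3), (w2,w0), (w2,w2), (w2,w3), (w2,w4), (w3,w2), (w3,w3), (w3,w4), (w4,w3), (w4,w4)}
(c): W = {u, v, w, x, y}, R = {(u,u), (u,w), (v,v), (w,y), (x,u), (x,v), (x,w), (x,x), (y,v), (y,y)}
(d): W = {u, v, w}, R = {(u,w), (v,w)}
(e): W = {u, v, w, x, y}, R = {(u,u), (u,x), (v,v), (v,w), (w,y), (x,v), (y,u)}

This is the axiom for a generalized confluence (Geach) condition; its first-order frame correspondent is ∀x ∀y ∀z ((xR²y ∧ xRz) → ∃w (yRw ∧ zR²w)).
(a): fails — 0R²2, 0R1 but no w with 2Rw and 1R²w.
(b): fails — w2R²w0, w2Rw4 but no w with w0Rw and w4R²w.
(c): fails — uR²u, uRw but no t with uRt and wR²t.
(d): condition met.
(e): fails — uR²u, uRx but no t with uRt and xR²t.
Valid on: (d).

(d)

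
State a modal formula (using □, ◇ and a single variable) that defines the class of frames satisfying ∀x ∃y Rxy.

A defining formula is □ψ → ◇ψ (the D axiom).
Suppose □ψ→◇ψ is valid. At any x set V(ψ)=W. Then □ψ at x, so ◇ψ at x, so x has a successor.

□ψ → ◇ψ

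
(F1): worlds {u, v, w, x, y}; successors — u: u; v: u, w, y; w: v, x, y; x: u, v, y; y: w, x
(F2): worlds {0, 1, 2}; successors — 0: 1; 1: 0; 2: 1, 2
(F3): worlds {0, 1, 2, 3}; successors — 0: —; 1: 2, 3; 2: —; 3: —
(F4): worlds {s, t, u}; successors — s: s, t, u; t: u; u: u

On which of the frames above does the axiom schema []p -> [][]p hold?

The schema corresponds to transitivity: forall x forall y forall z (Rxy & Ryz -> Rxz).
(F1): fails — Ryx and Rxu but not Ryu.
(F2): fails — R01 and R10 but not R00.
(F3): satisfies the condition.
(F4): satisfies the condition.

(F3), (F4)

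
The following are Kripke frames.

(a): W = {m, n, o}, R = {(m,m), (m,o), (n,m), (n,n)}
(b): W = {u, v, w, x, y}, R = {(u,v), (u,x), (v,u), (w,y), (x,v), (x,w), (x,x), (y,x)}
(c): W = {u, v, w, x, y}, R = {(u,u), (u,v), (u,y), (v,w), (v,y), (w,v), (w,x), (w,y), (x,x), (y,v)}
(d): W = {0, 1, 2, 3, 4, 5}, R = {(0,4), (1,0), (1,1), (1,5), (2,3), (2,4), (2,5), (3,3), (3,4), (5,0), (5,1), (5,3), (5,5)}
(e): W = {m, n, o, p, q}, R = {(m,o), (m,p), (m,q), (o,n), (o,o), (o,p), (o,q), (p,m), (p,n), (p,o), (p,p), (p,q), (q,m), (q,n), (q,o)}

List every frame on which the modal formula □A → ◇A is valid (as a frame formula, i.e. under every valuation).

The schema corresponds to seriality: ∀x ∃y Rxy.
(a): fails — world o has no successor.
(b): holds.
(c): holds.
(d): fails — world 4 has no successor.
(e): fails — world n has no successor.
Valid on: (b), (c).

(b), (c)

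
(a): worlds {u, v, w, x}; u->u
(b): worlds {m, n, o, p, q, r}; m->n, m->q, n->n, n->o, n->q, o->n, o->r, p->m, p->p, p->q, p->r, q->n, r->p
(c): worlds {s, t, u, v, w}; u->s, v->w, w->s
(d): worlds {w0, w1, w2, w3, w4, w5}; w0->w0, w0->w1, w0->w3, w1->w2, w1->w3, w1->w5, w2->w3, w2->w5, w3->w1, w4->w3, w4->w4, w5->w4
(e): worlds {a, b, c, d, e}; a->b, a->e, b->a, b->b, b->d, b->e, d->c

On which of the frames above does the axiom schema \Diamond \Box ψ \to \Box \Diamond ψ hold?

This is the axiom for convergence; its first-order frame correspondent is \forall x \forall y \forall z (Rxy \wedge Rxz \to \exists w (Ryw \wedge Rzw)).
(a): ✓.
(b): fails — Ron and Ror but n and r have no common successor.
(c): fails — Rus and Rus but s and s have no common successor.
(d): fails — Rw0w1 and Rw0w3 but w1 and w3 have no common successor.
(e): fails — Rab and Rae but b and e have no common successor.

(a)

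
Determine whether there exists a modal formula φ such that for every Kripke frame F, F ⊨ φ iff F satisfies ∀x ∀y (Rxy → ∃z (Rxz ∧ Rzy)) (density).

Yes: it is density, defined by the C4 schema □□p → □p.

Yes, by □□p → □p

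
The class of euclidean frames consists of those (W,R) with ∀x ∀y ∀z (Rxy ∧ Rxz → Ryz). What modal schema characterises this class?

◇s → □◇s

This is the Euclidean property; the standard corresponding axiom is 5: ◇s → □◇s.
Suppose ◇s→□◇s is valid. Take Rxy, Rxz and set V(s)={y}. Then ◇s at x, so □◇s at x, so ◇s at z, so some w with Rzw has s; w=y, i.e. Rzy. By symmetry of the argument, Ryz.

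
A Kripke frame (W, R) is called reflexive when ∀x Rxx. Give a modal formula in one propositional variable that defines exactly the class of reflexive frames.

□r → r

This is reflexivity; the standard corresponding axiom is T: □r → r.
Suppose □r→r is valid. At any x set V(r)={w : Rxw}. Then □r holds at x, so r holds at x, i.e. Rxx.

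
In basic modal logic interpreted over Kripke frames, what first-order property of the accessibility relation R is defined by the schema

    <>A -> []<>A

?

the Euclidean property: forall x forall y forall z (Rxy & Rxz -> Ryz)

Suppose ◇A→□◇A is valid. Take Rxy, Rxz and set V(A)={y}. Then ◇A at x, so □◇A at x, so ◇A at z, so some w with Rzw has A; w=y, i.e. Rzy. By symmetry of the argument, Ryz.
Conversely, any frame satisfying forall x forall y forall z (Rxy & Rxz -> Ryz) validates the schema.
Frame condition: forall x forall y forall z (Rxy & Rxz -> Ryz).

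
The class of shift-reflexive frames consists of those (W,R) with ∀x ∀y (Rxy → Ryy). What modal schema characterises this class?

This is shift-reflexivity; the standard corresponding axiom is T□: □(□r → r).
Suppose □(□r→r) is valid. Take Rxy and set V(r)={w : Ryw}. Then at y, □r holds; since □(□r→r) at x, □r→r at y, so r at y, i.e. Ryy.

□(□r → r)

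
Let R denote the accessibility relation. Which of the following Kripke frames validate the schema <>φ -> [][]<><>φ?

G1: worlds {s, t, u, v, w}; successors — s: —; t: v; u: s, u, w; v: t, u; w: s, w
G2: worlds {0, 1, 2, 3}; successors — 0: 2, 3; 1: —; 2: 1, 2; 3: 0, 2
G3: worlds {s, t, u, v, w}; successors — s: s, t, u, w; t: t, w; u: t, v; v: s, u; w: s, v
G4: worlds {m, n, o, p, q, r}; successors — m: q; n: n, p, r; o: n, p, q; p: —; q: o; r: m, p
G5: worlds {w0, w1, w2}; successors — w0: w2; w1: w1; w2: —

G5

The schema corresponds to a generalized confluence (Geach) condition: forall x forall y forall z ((xRy & x R^2 z) -> exists w (y = w & z R^2 w)).
G1: fails — tRv, tR²t but no w* with v=w* and tR²w*.
G2: fails — 0R2, 0R²1 but no w with 2=w and 1R²w.
G3: fails — sRu, sR²t but no w* with u=w* and tR²w*.
G4: fails — mRq, mR²o but no w with q=w and oR²w.
G5: satisfies the condition.
Valid on: G5.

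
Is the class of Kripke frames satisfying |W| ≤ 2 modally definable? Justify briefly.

No — not modally definable

Modal frame validity is preserved under disjoint unions.
Any modal formula valid on each of 3 disjoint one-world frames is valid on their disjoint union (validity is preserved under disjoint unions). Each one-world frame has |W|=1≤2, but the union has |W|=3.
So the class is not modally definable.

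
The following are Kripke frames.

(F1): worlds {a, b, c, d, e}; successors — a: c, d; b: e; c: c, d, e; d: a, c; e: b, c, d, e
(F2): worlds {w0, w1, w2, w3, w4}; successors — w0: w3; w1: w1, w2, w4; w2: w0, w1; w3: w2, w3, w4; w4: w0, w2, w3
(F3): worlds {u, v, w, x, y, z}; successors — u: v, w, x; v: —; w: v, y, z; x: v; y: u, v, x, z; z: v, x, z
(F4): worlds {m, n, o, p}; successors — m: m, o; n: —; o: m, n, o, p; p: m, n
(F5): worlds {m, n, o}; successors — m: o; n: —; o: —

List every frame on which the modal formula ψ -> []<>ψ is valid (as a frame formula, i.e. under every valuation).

none

The schema corresponds to symmetry: forall x forall y (Rxy -> Ryx).
(F1): fails — Red but not Rde.
(F2): fails — Rw3w2 but not Rw2w3.
(F3): fails — Ruv but not Rvu.
(F4): fails — Ron but not Rno.
(F5): fails — Rmo but not Rom.
Valid on no frame.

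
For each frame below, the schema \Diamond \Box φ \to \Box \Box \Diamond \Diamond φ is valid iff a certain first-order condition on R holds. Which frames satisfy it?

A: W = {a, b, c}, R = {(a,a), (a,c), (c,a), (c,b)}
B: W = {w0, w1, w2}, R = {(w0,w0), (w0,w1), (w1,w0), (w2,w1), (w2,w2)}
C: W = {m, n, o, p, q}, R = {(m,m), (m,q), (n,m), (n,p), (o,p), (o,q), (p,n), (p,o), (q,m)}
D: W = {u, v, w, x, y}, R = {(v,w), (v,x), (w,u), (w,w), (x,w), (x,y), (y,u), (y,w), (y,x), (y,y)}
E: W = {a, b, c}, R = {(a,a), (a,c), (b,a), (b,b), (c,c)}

This is the axiom for a generalized confluence (Geach) condition; its first-order frame correspondent is \forall x \forall y \forall z ((xRy \wedge x R^2 z) \to \exists w (yRw \wedge z R^2 w)).
A: fails — aRa, aR²b but no w with aRw and bR²w.
B: holds.
C: fails — nRp, nR²m but no w with pRw and mR²w.
D: fails — vRw, vR²u but no t with wRt and uR²t.
E: fails — bRb, bR²c but no w with bRw and cR²w.
Valid on: B.

B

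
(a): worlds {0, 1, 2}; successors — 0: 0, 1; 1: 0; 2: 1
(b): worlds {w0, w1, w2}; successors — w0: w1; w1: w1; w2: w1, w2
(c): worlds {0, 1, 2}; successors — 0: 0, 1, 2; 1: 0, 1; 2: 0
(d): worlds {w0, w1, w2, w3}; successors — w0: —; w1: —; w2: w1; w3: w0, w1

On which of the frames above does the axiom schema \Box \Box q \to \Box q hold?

(b), (c)

This is the axiom for density; its first-order frame correspondent is \forall x \forall y (Rxy \to \exists z (Rxz \wedge Rzy)).
(a): fails — R21 but no z with R2z and Rz1.
(b): ✓.
(c): ✓.
(d): fails — Rw3w1 but no z with Rw3z and Rzw1.
Valid on: (b), (c).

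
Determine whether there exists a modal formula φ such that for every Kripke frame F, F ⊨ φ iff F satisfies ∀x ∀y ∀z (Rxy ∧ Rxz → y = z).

Definable; ◇r → □r defines it

The condition is partial functionality. A defining modal formula is ◇r → □r.
Suppose ◇r→□r is valid. Take Rxy, Rxz and set V(r)={y}. Then ◇r at x, so □r at x, so r at z, i.e. z=y.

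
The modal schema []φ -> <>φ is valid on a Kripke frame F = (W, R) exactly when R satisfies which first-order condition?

Suppose □φ→◇φ is valid. At any x set V(φ)=W. Then □φ at x, so ◇φ at x, so x has a successor.
The converse is a direct semantic check.
Frame condition: forall x exists y Rxy.

seriality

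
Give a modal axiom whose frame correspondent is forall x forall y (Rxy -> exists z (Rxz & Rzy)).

□□q → □q

The condition is density. The C4 schema □□q → □q defines it.
Suppose □□q→□q is valid. Take Rxy and set V(q)={w : xR²w}. Then □□q at x, so □q at x, so q at y, i.e. ∃z(Rxz∧Rzy).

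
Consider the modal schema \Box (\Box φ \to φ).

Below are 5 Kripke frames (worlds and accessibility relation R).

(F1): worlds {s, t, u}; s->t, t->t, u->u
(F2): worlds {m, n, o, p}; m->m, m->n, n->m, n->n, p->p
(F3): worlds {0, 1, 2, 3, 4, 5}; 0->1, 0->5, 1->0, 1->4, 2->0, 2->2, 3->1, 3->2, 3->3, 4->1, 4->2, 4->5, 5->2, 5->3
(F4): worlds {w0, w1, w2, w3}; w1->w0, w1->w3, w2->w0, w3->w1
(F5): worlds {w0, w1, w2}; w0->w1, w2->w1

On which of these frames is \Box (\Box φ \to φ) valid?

The schema corresponds to shift-reflexivity: \forall x \forall y (Rxy \to Ryy).
(F1): condition met.
(F2): condition met.
(F3): fails — R10 but not R00.
(F4): fails — Rw1w0 but not Rw0w0.
(F5): fails — Rw0w1 but not Rw1w1.

(F1), (F2)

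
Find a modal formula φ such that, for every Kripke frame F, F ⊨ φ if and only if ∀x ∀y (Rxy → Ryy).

□(□q → q)

This is shift-reflexivity; the standard corresponding axiom is T□: □(□q → q).
Suppose □(□q→q) is valid. Take Rxy and set V(q)={w : Ryw}. Then at y, □q holds; since □(□q→q) at x, □q→q at y, so q at y, i.e. Ryy.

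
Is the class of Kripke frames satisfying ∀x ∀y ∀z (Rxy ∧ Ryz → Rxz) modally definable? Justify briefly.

Definable; □r → □□r defines it

Yes: it is transitivity, defined by the 4 schema □r → □□r.
Suppose □r→□□r is valid. Take Rxy, Ryz and set V(r)={w : Rxw}. Then □r at x, so □□r at x, so □r at y, so r at z, i.e. Rxz.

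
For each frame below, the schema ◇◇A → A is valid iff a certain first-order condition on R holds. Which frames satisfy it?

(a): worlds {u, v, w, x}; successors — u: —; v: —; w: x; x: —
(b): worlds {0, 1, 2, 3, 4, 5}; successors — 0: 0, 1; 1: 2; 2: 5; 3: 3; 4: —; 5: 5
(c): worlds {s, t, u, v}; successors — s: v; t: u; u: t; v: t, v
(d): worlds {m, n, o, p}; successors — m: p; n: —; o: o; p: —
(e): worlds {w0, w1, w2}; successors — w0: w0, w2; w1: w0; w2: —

(a), (d)

Frame correspondent (Sahlqvist): ∀x ∀y (xR²y → ∃w (y = w ∧ x = w)) — i.e. a generalized confluence (Geach) condition.
(a): condition met.
(b): fails — 0R²1 but 1 ≠ 0.
(c): fails — sR²t but t ≠ s.
(d): condition met.
(e): fails — w0R²w2 but w2 ≠ w0.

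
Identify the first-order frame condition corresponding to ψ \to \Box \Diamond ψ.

Symmetry

Suppose ψ→□◇ψ is valid. Take Rxy and set V(ψ)={x}. Then ψ at x, so □◇ψ at x, so ◇ψ at y, so some z with Ryz has ψ; z=x, i.e. Ryx.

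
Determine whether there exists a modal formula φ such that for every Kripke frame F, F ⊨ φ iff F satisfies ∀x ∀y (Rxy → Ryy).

Definable; □(□q → q) defines it

This is a Sahlqvist condition; the T□ axiom □(□q → q) defines it.
Suppose □(□q→q) is valid. Take Rxy and set V(q)={w : Ryw}. Then at y, □q holds; since □(□q→q) at x, □q→q at y, so q at y, i.e. Ryy.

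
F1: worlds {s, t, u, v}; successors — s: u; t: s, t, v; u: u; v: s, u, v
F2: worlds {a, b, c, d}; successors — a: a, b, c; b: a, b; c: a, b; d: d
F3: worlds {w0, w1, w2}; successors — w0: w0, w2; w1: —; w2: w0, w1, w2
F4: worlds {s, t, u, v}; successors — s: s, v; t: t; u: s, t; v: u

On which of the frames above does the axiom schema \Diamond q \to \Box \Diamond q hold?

The schema corresponds to the Euclidean property: \forall x \forall y \forall z (Rxy \wedge Rxz \to Ryz).
F1: fails — Rtv and Rtt but not Rvt.
F2: fails — Rab and Rac but not Rbc.
F3: fails — Rw2w1 and Rw2w2 but not Rw1w2.
F4: fails — Rsv and Rsv but not Rvv.
Valid on no frame.

none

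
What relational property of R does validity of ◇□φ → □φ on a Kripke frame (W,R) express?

Equivalently (dual form): ◇φ → □◇φ.
Suppose ◇φ→□◇φ is valid. Take Rxy, Rxz and set V(φ)={y}. Then ◇φ at x, so □◇φ at x, so ◇φ at z, so some w with Rzw has φ; w=y, i.e. Rzy. By symmetry of the argument, Ryz.

The Euclidean property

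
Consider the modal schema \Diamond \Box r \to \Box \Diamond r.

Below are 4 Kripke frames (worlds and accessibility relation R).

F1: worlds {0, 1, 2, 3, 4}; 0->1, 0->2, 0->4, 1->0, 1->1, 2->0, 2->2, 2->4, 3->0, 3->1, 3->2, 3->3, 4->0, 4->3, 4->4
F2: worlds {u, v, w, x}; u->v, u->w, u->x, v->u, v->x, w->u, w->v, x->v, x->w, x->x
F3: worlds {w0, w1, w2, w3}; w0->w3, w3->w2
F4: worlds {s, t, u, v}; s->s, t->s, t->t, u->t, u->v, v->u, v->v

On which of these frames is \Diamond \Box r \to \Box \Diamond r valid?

F1, F2

The schema corresponds to convergence: \forall x \forall y \forall z (Rxy \wedge Rxz \to \exists w (Ryw \wedge Rzw)).
F1: ✓.
F2: ✓.
F3: fails — Rw3w2 and Rw3w2 but w2 and w2 have no common successor.
F4: fails — Ruv and Rut but v and t have no common successor.
Valid on: F1, F2.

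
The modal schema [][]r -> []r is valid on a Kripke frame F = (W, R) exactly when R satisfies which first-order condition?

density: forall x forall y (Rxy -> exists z (Rxz & Rzy))

This is the C4 axiom.
It corresponds to density: forall x forall y (Rxy -> exists z (Rxz & Rzy)).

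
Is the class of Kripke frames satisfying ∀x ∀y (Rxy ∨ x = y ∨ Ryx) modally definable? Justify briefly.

Not definable by any modal formula

If a class were modally definable it would be closed under disjoint unions (Goldblatt–Thomason).
Take 4 disjoint single-world reflexive frames: each is trivially connected, but their disjoint union has 4 worlds with no edge between distinct components, so it is not connected.
So the class is not modally definable.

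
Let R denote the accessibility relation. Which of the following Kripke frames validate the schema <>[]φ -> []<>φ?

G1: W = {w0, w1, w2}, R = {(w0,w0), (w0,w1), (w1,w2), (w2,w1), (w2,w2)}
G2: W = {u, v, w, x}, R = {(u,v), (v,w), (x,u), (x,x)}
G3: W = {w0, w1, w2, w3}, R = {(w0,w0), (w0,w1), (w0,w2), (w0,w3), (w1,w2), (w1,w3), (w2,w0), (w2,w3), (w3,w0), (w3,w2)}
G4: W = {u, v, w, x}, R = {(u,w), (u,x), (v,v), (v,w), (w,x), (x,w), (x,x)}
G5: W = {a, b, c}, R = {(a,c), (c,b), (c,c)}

The schema corresponds to convergence: forall x forall y forall z (Rxy & Rxz -> exists w (Ryw & Rzw)).
G1: fails — Rw0w1 and Rw0w0 but w1 and w0 have no common successor.
G2: fails — Rvw and Rvw but w and w have no common successor.
G3: satisfies the condition.
G4: fails — Rvv and Rvw but v and w have no common successor.
G5: fails — Rcc and Rcb but c and b have no common successor.
Valid on: G3.

G3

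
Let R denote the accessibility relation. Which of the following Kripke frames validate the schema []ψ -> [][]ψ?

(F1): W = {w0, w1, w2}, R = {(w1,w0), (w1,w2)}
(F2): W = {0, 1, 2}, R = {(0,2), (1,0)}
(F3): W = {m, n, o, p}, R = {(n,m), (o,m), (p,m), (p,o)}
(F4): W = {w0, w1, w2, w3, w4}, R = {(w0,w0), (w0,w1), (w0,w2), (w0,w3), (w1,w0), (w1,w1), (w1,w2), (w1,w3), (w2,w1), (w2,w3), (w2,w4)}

The schema corresponds to transitivity: forall x forall y forall z (Rxy & Ryz -> Rxz).
(F1): satisfies the condition.
(F2): fails — R10 and R02 but not R12.
(F3): satisfies the condition.
(F4): fails — Rw1w2 and Rw2w4 but not Rw1w4.
Valid on: (F1), (F3).

(F1), (F3)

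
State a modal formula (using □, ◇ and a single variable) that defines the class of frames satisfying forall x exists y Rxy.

□q → ◇q

A defining formula is □q → ◇q (the D axiom).
Suppose □q→◇q is valid. At any x set V(q)=W. Then □q at x, so ◇q at x, so x has a successor.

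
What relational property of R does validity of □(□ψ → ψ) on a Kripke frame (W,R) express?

Shift-reflexivity

Suppose □(□ψ→ψ) is valid. Take Rxy and set V(ψ)={w : Ryw}. Then at y, □ψ holds; since □(□ψ→ψ) at x, □ψ→ψ at y, so ψ at y, i.e. Ryy.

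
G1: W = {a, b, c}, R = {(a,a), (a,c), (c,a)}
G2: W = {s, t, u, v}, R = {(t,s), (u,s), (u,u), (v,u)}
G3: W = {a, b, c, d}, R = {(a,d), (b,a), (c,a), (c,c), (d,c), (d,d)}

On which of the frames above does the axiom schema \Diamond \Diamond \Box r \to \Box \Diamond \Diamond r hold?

This is the axiom for a generalized confluence (Geach) condition; its first-order frame correspondent is \forall x \forall y \forall z ((x R^2 y \wedge xRz) \to \exists w (yRw \wedge z R^2 w)).
G1: condition met.
G2: fails — uR²s, uRs but no w with sRw and sR²w.
G3: condition met.
Valid on: G1, G3.

G1, G3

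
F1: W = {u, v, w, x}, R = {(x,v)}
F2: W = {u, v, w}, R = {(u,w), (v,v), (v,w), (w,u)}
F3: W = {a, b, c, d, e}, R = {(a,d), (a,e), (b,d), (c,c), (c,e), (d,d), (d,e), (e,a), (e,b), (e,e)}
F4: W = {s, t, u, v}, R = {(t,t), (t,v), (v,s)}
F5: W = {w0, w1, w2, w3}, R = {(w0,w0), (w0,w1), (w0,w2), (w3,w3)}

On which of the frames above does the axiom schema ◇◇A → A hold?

This is the axiom for a generalized confluence (Geach) condition; its first-order frame correspondent is ∀x ∀y (xR²y → ∃w (y = w ∧ x = w)).
F1: condition met.
F2: fails — vR²u but u ≠ v.
F3: fails — aR²b but b ≠ a.
F4: fails — tR²s but s ≠ t.
F5: fails — w0R²w1 but w1 ≠ w0.
Valid on: F1.

F1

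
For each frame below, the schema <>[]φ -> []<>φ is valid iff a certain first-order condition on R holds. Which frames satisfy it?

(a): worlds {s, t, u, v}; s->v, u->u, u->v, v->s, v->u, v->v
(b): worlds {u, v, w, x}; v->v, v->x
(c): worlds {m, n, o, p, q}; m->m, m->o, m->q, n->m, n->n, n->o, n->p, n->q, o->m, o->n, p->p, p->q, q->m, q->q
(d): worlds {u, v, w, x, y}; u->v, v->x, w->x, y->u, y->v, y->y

This is the axiom for convergence; its first-order frame correspondent is forall x forall y forall z (Rxy & Rxz -> exists w (Ryw & Rzw)).
(a): satisfies the condition.
(b): fails — Rvx and Rvx but x and x have no common successor.
(c): fails — Rno and Rnp but o and p have no common successor.
(d): fails — Rvx and Rvx but x and x have no common successor.

(a)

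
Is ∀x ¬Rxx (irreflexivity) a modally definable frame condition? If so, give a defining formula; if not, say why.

Modal frame validity is preserved under surjective bounded morphisms.
The 4-cycle (worlds 0,1,2,3 with 0→1→2→3→0) is irreflexive, and the map sending every world to a single reflexive point • is a surjective bounded morphism (forth: every edge maps to (•,•); back: every world has a successor). So any modal formula valid on the 4-cycle is also valid on the reflexive point, which is not irreflexive.
So the class is not modally definable.

No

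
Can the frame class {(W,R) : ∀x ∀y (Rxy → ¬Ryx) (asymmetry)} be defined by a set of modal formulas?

Any modally definable frame class is closed under surjective bounded morphisms.
The 4-cycle (worlds s,t,u,v with s→t→u→v→s) is asymmetric. Mapping every world to a single reflexive point • is a surjective bounded morphism, and the reflexive point is not asymmetric (R•• but asymmetry requires ¬R••).
So the class is not modally definable.

Not modally definable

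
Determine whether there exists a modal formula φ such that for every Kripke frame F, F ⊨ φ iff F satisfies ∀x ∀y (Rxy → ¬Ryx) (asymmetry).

Not modally definable

Any modally definable frame class is closed under surjective bounded morphisms.
The 4-cycle (worlds a,b,c,d with a→b→c→d→a) is asymmetric. Mapping every world to a single reflexive point • is a surjective bounded morphism, and the reflexive point is not asymmetric (R•• but asymmetry requires ¬R••).
Hence asymmetry is not modally definable.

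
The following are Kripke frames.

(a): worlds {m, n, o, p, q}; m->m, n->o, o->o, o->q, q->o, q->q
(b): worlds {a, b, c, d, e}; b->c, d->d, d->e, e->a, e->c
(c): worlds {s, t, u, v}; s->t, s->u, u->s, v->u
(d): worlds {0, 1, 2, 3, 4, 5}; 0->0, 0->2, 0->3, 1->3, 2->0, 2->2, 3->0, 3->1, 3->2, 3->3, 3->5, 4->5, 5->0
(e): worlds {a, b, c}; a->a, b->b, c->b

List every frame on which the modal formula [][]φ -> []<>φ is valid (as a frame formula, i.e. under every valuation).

(a), (d), (e)

This is the axiom for a generalized confluence (Geach) condition; its first-order frame correspondent is forall x forall z (xRz -> exists w (x R^2 w & zRw)).
(a): ✓.
(b): fails — bRc but no w with bR²w and cRw.
(c): fails — sRt but no w with sR²w and tRw.
(d): ✓.
(e): ✓.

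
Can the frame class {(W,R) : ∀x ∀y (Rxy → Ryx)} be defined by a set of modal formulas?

Definable; p → □◇p defines it

This is a Sahlqvist condition; the B axiom p → □◇p defines it.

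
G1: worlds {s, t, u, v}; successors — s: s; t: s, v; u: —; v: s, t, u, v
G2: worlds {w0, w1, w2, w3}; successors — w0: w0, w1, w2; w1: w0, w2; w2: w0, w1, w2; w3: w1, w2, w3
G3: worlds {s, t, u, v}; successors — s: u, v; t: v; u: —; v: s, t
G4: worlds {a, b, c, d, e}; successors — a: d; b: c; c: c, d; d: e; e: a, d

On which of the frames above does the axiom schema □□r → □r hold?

The schema corresponds to density: ∀x ∀y (Rxy → ∃z (Rxz ∧ Rzy)).
G1: holds.
G2: holds.
G3: fails — Rtv but no z with Rtz and Rzv.
G4: fails — Rea but no z with Rez and Rza.

G1, G2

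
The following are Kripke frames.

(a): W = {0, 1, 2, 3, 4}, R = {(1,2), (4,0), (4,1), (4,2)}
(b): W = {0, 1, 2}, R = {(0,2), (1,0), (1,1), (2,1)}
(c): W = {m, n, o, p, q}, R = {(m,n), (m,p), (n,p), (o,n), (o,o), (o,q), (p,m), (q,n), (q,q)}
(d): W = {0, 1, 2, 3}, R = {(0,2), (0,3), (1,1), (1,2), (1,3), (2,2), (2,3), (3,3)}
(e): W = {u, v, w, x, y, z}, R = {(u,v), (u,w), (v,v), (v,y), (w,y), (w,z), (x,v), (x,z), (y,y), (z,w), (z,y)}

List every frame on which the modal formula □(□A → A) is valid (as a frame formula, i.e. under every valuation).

Frame correspondent (Sahlqvist): ∀x ∀y (Rxy → Ryy) — i.e. shift-reflexivity.
(a): fails — R12 but not R22.
(b): fails — R10 but not R00.
(c): fails — Ron but not Rnn.
(d): ✓.
(e): fails — Ruw but not Rww.

(d)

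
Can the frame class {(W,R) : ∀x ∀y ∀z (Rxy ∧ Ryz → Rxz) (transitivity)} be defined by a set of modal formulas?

The condition is transitivity. A defining modal formula is □q → □□q.
Suppose □q→□□q is valid. Take Rxy, Ryz and set V(q)={w : Rxw}. Then □q at x, so □□q at x, so □q at y, so q at z, i.e. Rxz.

Yes — defined by □q → □□q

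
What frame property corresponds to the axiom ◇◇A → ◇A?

Transitivity

Replacing A by ¬A and contraposing gives the equivalent schema □A → □□A.
Suppose □A→□□A is valid. Take Rxy, Ryz and set V(A)={w : Rxw}. Then □A at x, so □□A at x, so □A at y, so A at z, i.e. Rxz.
Conversely, on a frame with transitivity the schema holds at every world under every valuation.
Frame condition: ∀x ∀y ∀z (Rxy ∧ Ryz → Rxz).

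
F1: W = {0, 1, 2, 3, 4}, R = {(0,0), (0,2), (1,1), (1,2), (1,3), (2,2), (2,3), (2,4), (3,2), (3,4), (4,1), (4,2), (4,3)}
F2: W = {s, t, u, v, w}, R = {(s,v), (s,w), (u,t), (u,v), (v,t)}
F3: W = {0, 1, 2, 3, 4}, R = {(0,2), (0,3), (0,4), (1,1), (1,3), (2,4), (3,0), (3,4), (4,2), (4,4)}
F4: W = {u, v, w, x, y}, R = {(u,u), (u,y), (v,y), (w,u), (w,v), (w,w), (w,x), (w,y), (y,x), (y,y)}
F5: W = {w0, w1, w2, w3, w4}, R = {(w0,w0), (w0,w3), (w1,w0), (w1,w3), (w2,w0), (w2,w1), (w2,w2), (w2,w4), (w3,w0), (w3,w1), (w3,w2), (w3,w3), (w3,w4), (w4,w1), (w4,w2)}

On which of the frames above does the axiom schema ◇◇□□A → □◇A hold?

F1, F5

Frame correspondent (Sahlqvist): ∀x ∀y ∀z ((xR²y ∧ xRz) → ∃w (yR²w ∧ zRw)) — i.e. a generalized confluence (Geach) condition.
F1: holds.
F2: fails — sR²t, sRv but no w* with tR²w* and vRw*.
F3: fails — 1R²0, 1R1 but no w with 0R²w and 1Rw.
F4: fails — uR²x, uRu but no t with xR²t and uRt.
F5: holds.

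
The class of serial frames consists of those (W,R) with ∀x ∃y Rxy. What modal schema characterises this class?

A defining formula is □ψ → ◇ψ (the D axiom).
Suppose □ψ→◇ψ is valid. At any x set V(ψ)=W. Then □ψ at x, so ◇ψ at x, so x has a successor.

□ψ → ◇ψ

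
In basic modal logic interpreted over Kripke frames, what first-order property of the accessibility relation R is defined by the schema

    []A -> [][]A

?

Suppose □A→□□A is valid. Take Rxy, Ryz and set V(A)={w : Rxw}. Then □A at x, so □□A at x, so □A at y, so A at z, i.e. Rxz.

transitivity: forall x forall y forall z (Rxy & Ryz -> Rxz)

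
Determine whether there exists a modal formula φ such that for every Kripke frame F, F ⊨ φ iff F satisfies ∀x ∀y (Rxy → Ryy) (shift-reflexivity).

Yes, by □(□q → q)

The condition is shift-reflexivity. A defining modal formula is □(□q → q).
Suppose □(□q→q) is valid. Take Rxy and set V(q)={w : Ryw}. Then at y, □q holds; since □(□q→q) at x, □q→q at y, so q at y, i.e. Ryy.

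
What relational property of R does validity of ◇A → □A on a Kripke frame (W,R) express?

partial functionality: ∀x ∀y ∀z (Rxy ∧ Rxz → y = z)

This is the CD axiom.
Its frame correspondent is partial functionality — ∀x ∀y ∀z (Rxy ∧ Rxz → y = z).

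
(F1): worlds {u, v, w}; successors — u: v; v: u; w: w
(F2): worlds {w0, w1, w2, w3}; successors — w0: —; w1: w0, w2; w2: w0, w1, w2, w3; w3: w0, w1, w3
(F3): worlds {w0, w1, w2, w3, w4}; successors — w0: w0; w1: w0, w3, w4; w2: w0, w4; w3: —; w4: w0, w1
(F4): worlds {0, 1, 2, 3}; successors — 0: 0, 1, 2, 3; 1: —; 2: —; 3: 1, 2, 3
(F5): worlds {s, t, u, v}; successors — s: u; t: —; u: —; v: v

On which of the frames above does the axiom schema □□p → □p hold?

Frame correspondent (Sahlqvist): ∀x ∀y (Rxy → ∃z (Rxz ∧ Rzy)) — i.e. density.
(F1): fails — Ruv but no z with Ruz and Rzv.
(F2): condition met.
(F3): fails — Rw2w4 but no z with Rw2z and Rzw4.
(F4): condition met.
(F5): fails — Rsu but no z with Rsz and Rzu.

(F2), (F4)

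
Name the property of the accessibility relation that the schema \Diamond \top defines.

◇⊤ holds at w iff w has a successor, so frame-validity of ◇⊤ is exactly seriality. Equivalently via □q → ◇q:
Suppose □q→◇q is valid. At any x set V(q)=W. Then □q at x, so ◇q at x, so x has a successor.

Seriality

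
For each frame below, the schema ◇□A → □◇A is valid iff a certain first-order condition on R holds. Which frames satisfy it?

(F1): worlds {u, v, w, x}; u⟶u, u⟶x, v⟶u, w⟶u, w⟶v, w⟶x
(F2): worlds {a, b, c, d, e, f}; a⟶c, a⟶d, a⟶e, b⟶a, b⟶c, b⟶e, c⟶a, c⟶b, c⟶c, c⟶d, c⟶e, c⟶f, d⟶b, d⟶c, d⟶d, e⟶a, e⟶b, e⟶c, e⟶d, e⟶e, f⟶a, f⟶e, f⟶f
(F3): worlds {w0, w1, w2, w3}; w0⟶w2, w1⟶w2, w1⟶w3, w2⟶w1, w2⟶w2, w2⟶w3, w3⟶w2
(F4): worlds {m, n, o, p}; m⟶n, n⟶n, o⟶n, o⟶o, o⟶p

The schema corresponds to convergence: ∀x ∀y ∀z (Rxy ∧ Rxz → ∃w (Ryw ∧ Rzw)).
(F1): fails — Ruu and Rux but u and x have no common successor.
(F2): fails — Rcd and Rcf but d and f have no common successor.
(F3): satisfies the condition.
(F4): fails — Ron and Rop but n and p have no common successor.
Valid on: (F3).

(F3)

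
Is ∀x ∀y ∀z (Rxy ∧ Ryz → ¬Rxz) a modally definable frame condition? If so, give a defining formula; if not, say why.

Any modally definable frame class is closed under surjective bounded morphisms.
The 5-cycle (worlds a,b,c,d,e with a→b→c→d→e→a) is intransitive. Mapping every world to a single reflexive point • is a surjective bounded morphism; the reflexive point is not intransitive (R••∧R•• but R••).
So no modal formula (or set of formulas) defines exactly the intransitive frames.

No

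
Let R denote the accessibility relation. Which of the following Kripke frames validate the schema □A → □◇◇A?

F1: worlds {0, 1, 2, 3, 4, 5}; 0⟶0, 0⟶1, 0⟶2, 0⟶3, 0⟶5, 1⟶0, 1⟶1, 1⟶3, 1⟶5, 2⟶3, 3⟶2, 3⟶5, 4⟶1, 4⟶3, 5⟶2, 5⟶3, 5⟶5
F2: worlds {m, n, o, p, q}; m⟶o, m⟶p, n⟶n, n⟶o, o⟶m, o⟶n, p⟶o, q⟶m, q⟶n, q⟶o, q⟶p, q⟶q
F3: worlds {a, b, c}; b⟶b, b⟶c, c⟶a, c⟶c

F1

The schema corresponds to a generalized confluence (Geach) condition: ∀x ∀z (xRz → ∃w (xRw ∧ zR²w)).
F1: satisfies the condition.
F2: fails — mRp but no w with mRw and pR²w.
F3: fails — cRa but no w with cRw and aR²w.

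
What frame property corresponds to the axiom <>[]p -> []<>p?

Suppose ◇□p→□◇p is valid. Take Rxy, Rxz and set V(p)={w : Ryw}. Then □p at y so ◇□p at x, so □◇p at x, so ◇p at z, giving w with Rzw and Ryw.

convergence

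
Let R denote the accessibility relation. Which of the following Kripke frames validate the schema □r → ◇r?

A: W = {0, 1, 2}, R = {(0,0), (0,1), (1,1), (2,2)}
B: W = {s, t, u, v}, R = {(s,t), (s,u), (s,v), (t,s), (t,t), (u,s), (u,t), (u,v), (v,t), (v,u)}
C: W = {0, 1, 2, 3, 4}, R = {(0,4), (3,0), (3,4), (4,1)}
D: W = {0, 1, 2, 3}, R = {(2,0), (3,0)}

The schema corresponds to seriality: ∀x ∃y Rxy.
A: satisfies the condition.
B: satisfies the condition.
C: fails — world 1 has no successor.
D: fails — world 0 has no successor.

A, B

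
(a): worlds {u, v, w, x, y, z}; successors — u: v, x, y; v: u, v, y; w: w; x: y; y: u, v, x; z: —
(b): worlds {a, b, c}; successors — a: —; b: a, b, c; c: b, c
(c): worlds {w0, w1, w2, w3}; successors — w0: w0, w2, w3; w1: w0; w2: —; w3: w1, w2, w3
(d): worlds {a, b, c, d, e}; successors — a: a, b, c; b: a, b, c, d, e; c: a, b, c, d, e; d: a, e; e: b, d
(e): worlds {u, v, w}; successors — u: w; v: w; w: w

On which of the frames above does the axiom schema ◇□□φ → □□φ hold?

(e)

Frame correspondent (Sahlqvist): ∀x ∀y ∀z ((xRy ∧ xR²z) → ∃w (yR²w ∧ z = w)) — i.e. a generalized confluence (Geach) condition.
(a): fails — uRx, uR²y but no t with xR²t and y=t.
(b): fails — bRa, bR²a but no w with aR²w and a=w.
(c): fails — w0Rw2, w0R²w0 but no w with w2R²w and w0=w.
(d): fails — bRd, bR²e but no w with dR²w and e=w.
(e): condition met.
Valid on: (e).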